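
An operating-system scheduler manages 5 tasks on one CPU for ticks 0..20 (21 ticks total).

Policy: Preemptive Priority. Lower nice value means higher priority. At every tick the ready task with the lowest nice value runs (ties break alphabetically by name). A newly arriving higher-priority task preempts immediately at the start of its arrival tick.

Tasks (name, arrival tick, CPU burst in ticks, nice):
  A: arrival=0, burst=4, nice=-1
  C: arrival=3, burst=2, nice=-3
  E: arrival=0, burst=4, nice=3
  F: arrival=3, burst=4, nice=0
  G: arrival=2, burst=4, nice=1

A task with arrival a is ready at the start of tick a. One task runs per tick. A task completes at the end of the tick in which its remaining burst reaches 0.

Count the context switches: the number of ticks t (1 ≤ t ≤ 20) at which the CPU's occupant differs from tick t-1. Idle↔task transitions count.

context switches = 6

t=0: ready={A,E} → run A
t=1: ready={A,E} → run A
t=2: ready={A,E,G} → run A
t=3: ready={A,C,E,F,G} → run C
t=4: ready={A,C,E,F,G} → run C
t=5: ready={A,E,F,G} → run A
t=6: ready={E,F,G} → run F
t=7: ready={E,F,G} → run F
t=8: ready={E,F,G} → run F
t=9: ready={E,F,G} → run F
t=10: ready={E,G} → run G
t=11: ready={E,G} → run G
t=12: ready={E,G} → run G
t=13: ready={E,G} → run G
t=14: ready={E} → run E
t=15: ready={E} → run E
t=16: ready={E} → run E
t=17: ready={E} → run E
t=18: (idle)
t=19: (idle)
t=20: (idle)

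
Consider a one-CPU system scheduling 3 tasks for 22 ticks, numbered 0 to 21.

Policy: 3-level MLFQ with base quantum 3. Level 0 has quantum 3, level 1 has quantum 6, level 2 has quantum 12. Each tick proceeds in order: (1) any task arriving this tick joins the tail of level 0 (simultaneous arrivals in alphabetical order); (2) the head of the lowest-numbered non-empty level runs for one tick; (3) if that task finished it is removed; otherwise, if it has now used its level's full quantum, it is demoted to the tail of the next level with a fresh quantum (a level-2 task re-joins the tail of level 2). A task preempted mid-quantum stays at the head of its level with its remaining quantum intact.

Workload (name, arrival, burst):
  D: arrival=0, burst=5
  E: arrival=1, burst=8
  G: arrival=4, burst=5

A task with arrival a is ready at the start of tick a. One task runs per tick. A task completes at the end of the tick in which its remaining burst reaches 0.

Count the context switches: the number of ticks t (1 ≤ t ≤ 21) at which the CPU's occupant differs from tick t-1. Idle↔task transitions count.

context switches = 6

t=0: L0/L1/L2 = D/-/- → run D
t=1: L0/L1/L2 = DE/-/- → run D
t=2: L0/L1/L2 = DE/-/- → run D
t=3: L0/L1/L2 = E/D/- → run E
t=4: L0/L1/L2 = EG/D/- → run E
t=5: L0/L1/L2 = EG/D/- → run E
t=6: L0/L1/L2 = G/DE/- → run G
t=7: L0/L1/L2 = G/DE/- → run G
t=8: L0/L1/L2 = G/DE/- → run G
t=9: L0/L1/L2 = -/DEG/- → run D
t=10: L0/L1/L2 = -/DEG/- → run D
t=11: L0/L1/L2 = -/EG/- → run E
t=12: L0/L1/L2 = -/EG/- → run E
t=13: L0/L1/L2 = -/EG/- → run E
t=14: L0/L1/L2 = -/EG/- → run E
t=15: L0/L1/L2 = -/EG/- → run E
t=16: L0/L1/L2 = -/G/- → run G
t=17: L0/L1/L2 = -/G/- → run G
t=18: (idle)
t=19: (idle)
t=20: (idle)
t=21: (idle)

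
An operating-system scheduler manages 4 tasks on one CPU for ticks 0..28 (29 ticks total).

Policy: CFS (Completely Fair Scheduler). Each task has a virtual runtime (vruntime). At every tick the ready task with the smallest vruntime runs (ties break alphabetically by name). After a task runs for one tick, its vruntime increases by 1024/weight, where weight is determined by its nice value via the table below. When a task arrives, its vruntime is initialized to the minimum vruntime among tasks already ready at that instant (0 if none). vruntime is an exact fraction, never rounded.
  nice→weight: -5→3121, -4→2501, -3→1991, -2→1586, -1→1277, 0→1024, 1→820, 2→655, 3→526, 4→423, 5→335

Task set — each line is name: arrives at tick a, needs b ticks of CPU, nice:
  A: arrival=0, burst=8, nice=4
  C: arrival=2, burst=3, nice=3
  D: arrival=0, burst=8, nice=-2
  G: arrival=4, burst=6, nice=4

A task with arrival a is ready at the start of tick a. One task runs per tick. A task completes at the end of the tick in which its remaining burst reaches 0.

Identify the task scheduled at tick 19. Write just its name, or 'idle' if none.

running at tick 19 = A

t=0: vr[A=0 D=0] → run A
t=1: vr[A=1024/423 D=0] → run D
t=2: vr[A=1024/423 C=512/793 D=512/793] → run C
t=3: vr[A=1024/423 C=540672/208559 D=512/793] → run D
t=4: vr[A=1024/423 C=540672/208559 D=1024/793 G=1024/793] → run D
t=5: vr[A=1024/423 C=540672/208559 D=1536/793 G=1024/793] → run G
t=6: vr[A=1024/423 C=540672/208559 D=1536/793 G=1245184/335439] → run D
t=7: vr[A=1024/423 C=540672/208559 D=2048/793 G=1245184/335439] → run A
t=8: vr[A=2048/423 C=540672/208559 D=2048/793 G=1245184/335439] → run D
t=9: vr[A=2048/423 C=540672/208559 D=2560/793 G=1245184/335439] → run C
t=10: vr[A=2048/423 C=946688/208559 D=2560/793 G=1245184/335439] → run D
t=11: vr[A=2048/423 C=946688/208559 D=3072/793 G=1245184/335439] → run G
t=12: vr[A=2048/423 C=946688/208559 D=3072/793 G=2057216/335439] → run D
t=13: vr[A=2048/423 C=946688/208559 D=3584/793 G=2057216/335439] → run D
t=14: vr[A=2048/423 C=946688/208559 G=2057216/335439] → run C
t=15: vr[A=2048/423 G=2057216/335439] → run A
t=16: vr[A=1024/141 G=2057216/335439] → run G
t=17: vr[A=1024/141 G=956416/111813] → run A
t=18: vr[A=4096/423 G=956416/111813] → run G
t=19: vr[A=4096/423 G=3681280/335439] → run A
t=20: vr[A=5120/423 G=3681280/335439] → run G
t=21: vr[A=5120/423 G=4493312/335439] → run A
t=22: vr[A=2048/141 G=4493312/335439] → run G
t=23: vr[A=2048/141] → run A
t=24: vr[A=7168/423] → run A
t=25: (idle)
t=26: (idle)
t=27: (idle)
t=28: (idle)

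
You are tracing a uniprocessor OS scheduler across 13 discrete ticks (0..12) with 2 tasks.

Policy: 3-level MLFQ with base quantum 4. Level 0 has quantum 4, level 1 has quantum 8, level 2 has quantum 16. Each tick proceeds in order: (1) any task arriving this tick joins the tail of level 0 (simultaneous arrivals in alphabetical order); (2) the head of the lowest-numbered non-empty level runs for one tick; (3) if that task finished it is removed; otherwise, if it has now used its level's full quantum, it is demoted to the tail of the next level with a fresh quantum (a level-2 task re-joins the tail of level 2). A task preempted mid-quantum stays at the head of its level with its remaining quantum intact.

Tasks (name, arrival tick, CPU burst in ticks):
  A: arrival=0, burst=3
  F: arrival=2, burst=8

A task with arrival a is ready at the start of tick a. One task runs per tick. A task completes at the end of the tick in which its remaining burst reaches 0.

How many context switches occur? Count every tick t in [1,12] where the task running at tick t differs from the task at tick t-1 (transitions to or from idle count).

context switches = 2

t=0: L0/L1/L2 = A/-/- → run A
t=1: L0/L1/L2 = A/-/- → run A
t=2: L0/L1/L2 = AF/-/- → run A
t=3: L0/L1/L2 = F/-/- → run F
t=4: L0/L1/L2 = F/-/- → run F
t=5: L0/L1/L2 = F/-/- → run F
t=6: L0/L1/L2 = F/-/- → run F
t=7: L0/L1/L2 = -/F/- → run F
t=8: L0/L1/L2 = -/F/- → run F
t=9: L0/L1/L2 = -/F/- → run F
t=10: L0/L1/L2 = -/F/- → run F
t=11: (idle)
t=12: (idle)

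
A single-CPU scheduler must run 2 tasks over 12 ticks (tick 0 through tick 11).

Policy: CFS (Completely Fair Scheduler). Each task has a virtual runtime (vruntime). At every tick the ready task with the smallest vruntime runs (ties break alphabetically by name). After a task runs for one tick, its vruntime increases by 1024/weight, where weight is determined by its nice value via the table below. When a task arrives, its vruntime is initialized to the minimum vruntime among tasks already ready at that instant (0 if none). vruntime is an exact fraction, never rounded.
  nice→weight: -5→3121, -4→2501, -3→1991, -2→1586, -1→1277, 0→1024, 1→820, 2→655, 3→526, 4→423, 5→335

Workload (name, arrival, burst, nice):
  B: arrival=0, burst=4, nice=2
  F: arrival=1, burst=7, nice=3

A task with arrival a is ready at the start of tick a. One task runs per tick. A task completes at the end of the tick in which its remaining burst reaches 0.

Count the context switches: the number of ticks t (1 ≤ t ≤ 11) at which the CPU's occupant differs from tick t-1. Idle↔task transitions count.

t=0: vr[B=0] → run B
t=1: vr[B=1024/655 F=1024/655] → run B
t=2: vr[B=2048/655 F=1024/655] → run F
t=3: vr[B=2048/655 F=604672/172265] → run B
t=4: vr[B=3072/655 F=604672/172265] → run F
t=5: vr[B=3072/655 F=940032/172265] → run B
t=6: vr[F=940032/172265] → run F
t=7: vr[F=1275392/172265] → run F
t=8: vr[F=1610752/172265] → run F
t=9: vr[F=1946112/172265] → run F
t=10: vr[F=2281472/172265] → run F
t=11: (idle)

context switches = 6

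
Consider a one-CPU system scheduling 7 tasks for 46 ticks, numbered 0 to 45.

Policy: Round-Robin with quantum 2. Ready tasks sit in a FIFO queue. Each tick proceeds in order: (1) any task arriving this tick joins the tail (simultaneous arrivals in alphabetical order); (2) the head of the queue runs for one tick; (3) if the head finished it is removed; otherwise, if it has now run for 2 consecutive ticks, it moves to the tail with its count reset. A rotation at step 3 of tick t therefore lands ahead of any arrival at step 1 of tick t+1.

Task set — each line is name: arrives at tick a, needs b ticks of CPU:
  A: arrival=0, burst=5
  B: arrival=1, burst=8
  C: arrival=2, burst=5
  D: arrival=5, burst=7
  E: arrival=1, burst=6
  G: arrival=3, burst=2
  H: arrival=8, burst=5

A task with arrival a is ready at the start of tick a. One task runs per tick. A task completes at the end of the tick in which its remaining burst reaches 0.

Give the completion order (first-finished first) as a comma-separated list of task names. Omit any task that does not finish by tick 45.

completion order = G, A, E, C, B, H, D

t=0: queue=[A] q_used=0 → run A
t=1: queue=[A,B,E] q_used=1 → run A
t=2: queue=[B,E,A,C] q_used=0 → run B
t=3: queue=[B,E,A,C,G] q_used=1 → run B
t=4: queue=[E,A,C,G,B] q_used=0 → run E
t=5: queue=[E,A,C,G,B,D] q_used=1 → run E
t=6: queue=[A,C,G,B,D,E] q_used=0 → run A
t=7: queue=[A,C,G,B,D,E] q_used=1 → run A
t=8: queue=[C,G,B,D,E,A,H] q_used=0 → run C
t=9: queue=[C,G,B,D,E,A,H] q_used=1 → run C
t=10: queue=[G,B,D,E,A,H,C] q_used=0 → run G
t=11: queue=[G,B,D,E,A,H,C] q_used=1 → run G
t=12: queue=[B,D,E,A,H,C] q_used=0 → run B
t=13: queue=[B,D,E,A,H,C] q_used=1 → run B
t=14: queue=[D,E,A,H,C,B] q_used=0 → run D
t=15: queue=[D,E,A,H,C,B] q_used=1 → run D
t=16: queue=[E,A,H,C,B,D] q_used=0 → run E
t=17: queue=[E,A,H,C,B,D] q_used=1 → run E
t=18: queue=[A,H,C,B,D,E] q_used=0 → run A
t=19: queue=[H,C,B,D,E] q_used=0 → run H
t=20: queue=[H,C,B,D,E] q_used=1 → run H
t=21: queue=[C,B,D,E,H] q_used=0 → run C
t=22: queue=[C,B,D,E,H] q_used=1 → run C
t=23: queue=[B,D,E,H,C] q_used=0 → run B
t=24: queue=[B,D,E,H,C] q_used=1 → run B
t=25: queue=[D,E,H,C,B] q_used=0 → run D
t=26: queue=[D,E,H,C,B] q_used=1 → run D
t=27: queue=[E,H,C,B,D] q_used=0 → run E
t=28: queue=[E,H,C,B,D] q_used=1 → run E
t=29: queue=[H,C,B,D] q_used=0 → run H
t=30: queue=[H,C,B,D] q_used=1 → run H
t=31: queue=[C,B,D,H] q_used=0 → run C
t=32: queue=[B,D,H] q_used=0 → run B
t=33: queue=[B,D,H] q_used=1 → run B
t=34: queue=[D,H] q_used=0 → run D
t=35: queue=[D,H] q_used=1 → run D
t=36: queue=[H,D] q_used=0 → run H
t=37: queue=[D] q_used=0 → run D
t=38: (idle)
t=39: (idle)
t=40: (idle)
t=41: (idle)
t=42: (idle)
t=43: (idle)
t=44: (idle)
t=45: (idle)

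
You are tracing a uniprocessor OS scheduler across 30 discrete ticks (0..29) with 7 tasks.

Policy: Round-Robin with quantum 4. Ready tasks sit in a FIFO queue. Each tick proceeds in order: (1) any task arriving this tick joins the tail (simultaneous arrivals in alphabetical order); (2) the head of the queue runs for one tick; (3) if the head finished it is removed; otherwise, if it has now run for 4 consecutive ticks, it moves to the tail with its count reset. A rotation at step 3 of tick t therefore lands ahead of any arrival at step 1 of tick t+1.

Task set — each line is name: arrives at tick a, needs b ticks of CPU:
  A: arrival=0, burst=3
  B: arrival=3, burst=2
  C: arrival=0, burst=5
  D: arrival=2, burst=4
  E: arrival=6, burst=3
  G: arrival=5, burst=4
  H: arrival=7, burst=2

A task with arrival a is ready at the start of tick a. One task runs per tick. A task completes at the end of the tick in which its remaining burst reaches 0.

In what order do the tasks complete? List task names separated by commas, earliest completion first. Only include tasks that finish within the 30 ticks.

t=0: queue=[A,C] q_used=0 → run A
t=1: queue=[A,C] q_used=1 → run A
t=2: queue=[A,C,D] q_used=2 → run A
t=3: queue=[C,D,B] q_used=0 → run C
t=4: queue=[C,D,B] q_used=1 → run C
t=5: queue=[C,D,B,G] q_used=2 → run C
t=6: queue=[C,D,B,G,E] q_used=3 → run C
t=7: queue=[D,B,G,E,C,H] q_used=0 → run D
t=8: queue=[D,B,G,E,C,H] q_used=1 → run D
t=9: queue=[D,B,G,E,C,H] q_used=2 → run D
t=10: queue=[D,B,G,E,C,H] q_used=3 → run D
t=11: queue=[B,G,E,C,H] q_used=0 → run B
t=12: queue=[B,G,E,C,H] q_used=1 → run B
t=13: queue=[G,E,C,H] q_used=0 → run G
t=14: queue=[G,E,C,H] q_used=1 → run G
t=15: queue=[G,E,C,H] q_used=2 → run G
t=16: queue=[G,E,C,H] q_used=3 → run G
t=17: queue=[E,C,H] q_used=0 → run E
t=18: queue=[E,C,H] q_used=1 → run E
t=19: queue=[E,C,H] q_used=2 → run E
t=20: queue=[C,H] q_used=0 → run C
t=21: queue=[H] q_used=0 → run H
t=22: queue=[H] q_used=1 → run H
t=23: (idle)
t=24: (idle)
t=25: (idle)
t=26: (idle)
t=27: (idle)
t=28: (idle)
t=29: (idle)

completion order = A, D, B, G, E, C, H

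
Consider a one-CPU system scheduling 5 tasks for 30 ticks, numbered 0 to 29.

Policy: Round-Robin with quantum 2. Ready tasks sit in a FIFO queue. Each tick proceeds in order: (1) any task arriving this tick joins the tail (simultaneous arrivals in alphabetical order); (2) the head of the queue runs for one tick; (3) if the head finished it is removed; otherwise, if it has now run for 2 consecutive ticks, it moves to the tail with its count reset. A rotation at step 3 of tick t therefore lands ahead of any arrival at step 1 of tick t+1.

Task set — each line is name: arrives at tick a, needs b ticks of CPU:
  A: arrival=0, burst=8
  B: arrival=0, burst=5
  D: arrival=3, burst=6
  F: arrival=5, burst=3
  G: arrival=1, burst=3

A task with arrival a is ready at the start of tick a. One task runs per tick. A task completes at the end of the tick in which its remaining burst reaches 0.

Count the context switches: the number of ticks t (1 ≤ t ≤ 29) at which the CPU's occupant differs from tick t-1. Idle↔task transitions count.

context switches = 14

t=0: queue=[A,B] q_used=0 → run A
t=1: queue=[A,B,G] q_used=1 → run A
t=2: queue=[B,G,A] q_used=0 → run B
t=3: queue=[B,G,A,D] q_used=1 → run B
t=4: queue=[G,A,D,B] q_used=0 → run G
t=5: queue=[G,A,D,B,F] q_used=1 → run G
t=6: queue=[A,D,B,F,G] q_used=0 → run A
t=7: queue=[A,D,B,F,G] q_used=1 → run A
t=8: queue=[D,B,F,G,A] q_used=0 → run D
t=9: queue=[D,B,F,G,A] q_used=1 → run D
t=10: queue=[B,F,G,A,D] q_used=0 → run B
t=11: queue=[B,F,G,A,D] q_used=1 → run B
t=12: queue=[F,G,A,D,B] q_used=0 → run F
t=13: queue=[F,G,A,D,B] q_used=1 → run F
t=14: queue=[G,A,D,B,F] q_used=0 → run G
t=15: queue=[A,D,B,F] q_used=0 → run A
t=16: queue=[A,D,B,F] q_used=1 → run A
t=17: queue=[D,B,F,A] q_used=0 → run D
t=18: queue=[D,B,F,A] q_used=1 → run D
t=19: queue=[B,F,A,D] q_used=0 → run B
t=20: queue=[F,A,D] q_used=0 → run F
t=21: queue=[A,D] q_used=0 → run A
t=22: queue=[A,D] q_used=1 → run A
t=23: queue=[D] q_used=0 → run D
t=24: queue=[D] q_used=1 → run D
t=25: (idle)
t=26: (idle)
t=27: (idle)
t=28: (idle)
t=29: (idle)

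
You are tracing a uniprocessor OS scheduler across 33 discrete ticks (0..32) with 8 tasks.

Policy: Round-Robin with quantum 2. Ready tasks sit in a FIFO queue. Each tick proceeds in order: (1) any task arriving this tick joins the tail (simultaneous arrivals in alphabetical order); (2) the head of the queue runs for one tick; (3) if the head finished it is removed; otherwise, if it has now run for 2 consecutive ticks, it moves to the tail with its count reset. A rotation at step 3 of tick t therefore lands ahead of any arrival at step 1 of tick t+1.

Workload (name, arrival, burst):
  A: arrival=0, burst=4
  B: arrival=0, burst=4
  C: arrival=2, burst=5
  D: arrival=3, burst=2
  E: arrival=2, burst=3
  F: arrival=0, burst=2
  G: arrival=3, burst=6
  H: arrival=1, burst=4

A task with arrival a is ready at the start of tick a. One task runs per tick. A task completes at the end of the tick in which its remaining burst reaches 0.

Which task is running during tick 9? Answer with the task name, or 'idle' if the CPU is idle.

t=0: queue=[A,B,F] q_used=0 → run A
t=1: queue=[A,B,F,H] q_used=1 → run A
t=2: queue=[B,F,H,A,C,E] q_used=0 → run B
t=3: queue=[B,F,H,A,C,E,D,G] q_used=1 → run B
t=4: queue=[F,H,A,C,E,D,G,B] q_used=0 → run F
t=5: queue=[F,H,A,C,E,D,G,B] q_used=1 → run F
t=6: queue=[H,A,C,E,D,G,B] q_used=0 → run H
t=7: queue=[H,A,C,E,D,G,B] q_used=1 → run H
t=8: queue=[A,C,E,D,G,B,H] q_used=0 → run A
t=9: queue=[A,C,E,D,G,B,H] q_used=1 → run A
t=10: queue=[C,E,D,G,B,H] q_used=0 → run C
t=11: queue=[C,E,D,G,B,H] q_used=1 → run C
t=12: queue=[E,D,G,B,H,C] q_used=0 → run E
t=13: queue=[E,D,G,B,H,C] q_used=1 → run E
t=14: queue=[D,G,B,H,C,E] q_used=0 → run D
t=15: queue=[D,G,B,H,C,E] q_used=1 → run D
t=16: queue=[G,B,H,C,E] q_used=0 → run G
t=17: queue=[G,B,H,C,E] q_used=1 → run G
t=18: queue=[B,H,C,E,G] q_used=0 → run B
t=19: queue=[B,H,C,E,G] q_used=1 → run B
t=20: queue=[H,C,E,G] q_used=0 → run H
t=21: queue=[H,C,E,G] q_used=1 → run H
t=22: queue=[C,E,G] q_used=0 → run C
t=23: queue=[C,E,G] q_used=1 → run C
t=24: queue=[E,G,C] q_used=0 → run E
t=25: queue=[G,C] q_used=0 → run G
t=26: queue=[G,C] q_used=1 → run G
t=27: queue=[C,G] q_used=0 → run C
t=28: queue=[G] q_used=0 → run G
t=29: queue=[G] q_used=1 → run G
t=30: (idle)
t=31: (idle)
t=32: (idle)

running at tick 9 = A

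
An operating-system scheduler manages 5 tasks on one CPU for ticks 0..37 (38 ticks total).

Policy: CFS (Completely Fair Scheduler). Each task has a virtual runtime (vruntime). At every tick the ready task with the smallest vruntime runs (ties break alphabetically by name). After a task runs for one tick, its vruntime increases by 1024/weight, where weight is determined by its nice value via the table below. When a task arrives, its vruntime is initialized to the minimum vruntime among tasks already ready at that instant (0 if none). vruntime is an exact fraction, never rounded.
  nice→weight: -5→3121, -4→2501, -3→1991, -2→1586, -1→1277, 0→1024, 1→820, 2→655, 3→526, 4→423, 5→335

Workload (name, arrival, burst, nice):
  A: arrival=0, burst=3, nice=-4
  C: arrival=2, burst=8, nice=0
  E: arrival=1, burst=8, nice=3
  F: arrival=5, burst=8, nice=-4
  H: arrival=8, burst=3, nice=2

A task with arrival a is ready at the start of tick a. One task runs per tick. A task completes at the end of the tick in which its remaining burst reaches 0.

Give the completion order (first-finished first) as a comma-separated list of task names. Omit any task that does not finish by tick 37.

t=0: vr[A=0] → run A
t=1: vr[A=1024/2501 E=1024/2501] → run A
t=2: vr[A=2048/2501 C=1024/2501 E=1024/2501] → run C
t=3: vr[A=2048/2501 C=3525/2501 E=1024/2501] → run E
t=4: vr[A=2048/2501 C=3525/2501 E=1549824/657763] → run A
t=5: vr[C=3525/2501 E=1549824/657763 F=3525/2501] → run C
t=6: vr[C=6026/2501 E=1549824/657763 F=3525/2501] → run F
t=7: vr[C=6026/2501 E=1549824/657763 F=4549/2501] → run F
t=8: vr[C=6026/2501 E=1549824/657763 F=5573/2501 H=5573/2501] → run F
t=9: vr[C=6026/2501 E=1549824/657763 F=6597/2501 H=5573/2501] → run H
t=10: vr[C=6026/2501 E=1549824/657763 F=6597/2501 H=6211339/1638155] → run E
t=11: vr[C=6026/2501 E=2830336/657763 F=6597/2501 H=6211339/1638155] → run C
t=12: vr[C=8527/2501 E=2830336/657763 F=6597/2501 H=6211339/1638155] → run F
t=13: vr[C=8527/2501 E=2830336/657763 F=7621/2501 H=6211339/1638155] → run F
t=14: vr[C=8527/2501 E=2830336/657763 F=8645/2501 H=6211339/1638155] → run C
t=15: vr[C=11028/2501 E=2830336/657763 F=8645/2501 H=6211339/1638155] → run F
t=16: vr[C=11028/2501 E=2830336/657763 F=9669/2501 H=6211339/1638155] → run H
t=17: vr[C=11028/2501 E=2830336/657763 F=9669/2501 H=8772363/1638155] → run F
t=18: vr[C=11028/2501 E=2830336/657763 F=10693/2501 H=8772363/1638155] → run F
t=19: vr[C=11028/2501 E=2830336/657763 H=8772363/1638155] → run E
t=20: vr[C=11028/2501 E=4110848/657763 H=8772363/1638155] → run C
t=21: vr[C=13529/2501 E=4110848/657763 H=8772363/1638155] → run H
t=22: vr[C=13529/2501 E=4110848/657763] → run C
t=23: vr[C=16030/2501 E=4110848/657763] → run E
t=24: vr[C=16030/2501 E=5391360/657763] → run C
t=25: vr[C=18531/2501 E=5391360/657763] → run C
t=26: vr[E=5391360/657763] → run E
t=27: vr[E=6671872/657763] → run E
t=28: vr[E=7952384/657763] → run E
t=29: vr[E=9232896/657763] → run E
t=30: (idle)
t=31: (idle)
t=32: (idle)
t=33: (idle)
t=34: (idle)
t=35: (idle)
t=36: (idle)
t=37: (idle)

completion order = A, F, H, C, E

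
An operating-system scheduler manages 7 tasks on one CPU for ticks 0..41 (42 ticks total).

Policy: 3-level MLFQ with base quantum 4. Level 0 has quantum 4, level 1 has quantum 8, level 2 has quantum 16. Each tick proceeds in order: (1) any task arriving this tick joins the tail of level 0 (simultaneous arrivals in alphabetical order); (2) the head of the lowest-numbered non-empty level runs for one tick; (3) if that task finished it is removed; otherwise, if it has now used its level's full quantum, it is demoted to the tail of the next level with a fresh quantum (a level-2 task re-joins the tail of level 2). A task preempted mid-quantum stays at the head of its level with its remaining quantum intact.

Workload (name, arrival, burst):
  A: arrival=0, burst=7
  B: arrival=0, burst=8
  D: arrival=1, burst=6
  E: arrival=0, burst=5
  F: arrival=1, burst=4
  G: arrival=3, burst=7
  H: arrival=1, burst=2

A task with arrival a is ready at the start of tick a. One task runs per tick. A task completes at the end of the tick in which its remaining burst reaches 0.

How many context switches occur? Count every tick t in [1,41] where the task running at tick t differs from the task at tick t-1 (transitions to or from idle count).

t=0: L0/L1/L2 = ABE/-/- → run A
t=1: L0/L1/L2 = ABEDFH/-/- → run A
t=2: L0/L1/L2 = ABEDFH/-/- → run A
t=3: L0/L1/L2 = ABEDFHG/-/- → run A
t=4: L0/L1/L2 = BEDFHG/A/- → run B
t=5: L0/L1/L2 = BEDFHG/A/- → run B
t=6: L0/L1/L2 = BEDFHG/A/- → run B
t=7: L0/L1/L2 = BEDFHG/A/- → run B
t=8: L0/L1/L2 = EDFHG/AB/- → run E
t=9: L0/L1/L2 = EDFHG/AB/- → run E
t=10: L0/L1/L2 = EDFHG/AB/- → run E
t=11: L0/L1/L2 = EDFHG/AB/- → run E
t=12: L0/L1/L2 = DFHG/ABE/- → run D
t=13: L0/L1/L2 = DFHG/ABE/- → run D
t=14: L0/L1/L2 = DFHG/ABE/- → run D
t=15: L0/L1/L2 = DFHG/ABE/- → run D
t=16: L0/L1/L2 = FHG/ABED/- → run F
t=17: L0/L1/L2 = FHG/ABED/- → run F
t=18: L0/L1/L2 = FHG/ABED/- → run F
t=19: L0/L1/L2 = FHG/ABED/- → run F
t=20: L0/L1/L2 = HG/ABED/- → run H
t=21: L0/L1/L2 = HG/ABED/- → run H
t=22: L0/L1/L2 = G/ABED/- → run G
t=23: L0/L1/L2 = G/ABED/- → run G
t=24: L0/L1/L2 = G/ABED/- → run G
t=25: L0/L1/L2 = G/ABED/- → run G
t=26: L0/L1/L2 = -/ABEDG/- → run A
t=27: L0/L1/L2 = -/ABEDG/- → run A
t=28: L0/L1/L2 = -/ABEDG/- → run A
t=29: L0/L1/L2 = -/BEDG/- → run B
t=30: L0/L1/L2 = -/BEDG/- → run B
t=31: L0/L1/L2 = -/BEDG/- → run B
t=32: L0/L1/L2 = -/BEDG/- → run B
t=33: L0/L1/L2 = -/EDG/- → run E
t=34: L0/L1/L2 = -/DG/- → run D
t=35: L0/L1/L2 = -/DG/- → run D
t=36: L0/L1/L2 = -/G/- → run G
t=37: L0/L1/L2 = -/G/- → run G
t=38: L0/L1/L2 = -/G/- → run G
t=39: (idle)
t=40: (idle)
t=41: (idle)

context switches = 12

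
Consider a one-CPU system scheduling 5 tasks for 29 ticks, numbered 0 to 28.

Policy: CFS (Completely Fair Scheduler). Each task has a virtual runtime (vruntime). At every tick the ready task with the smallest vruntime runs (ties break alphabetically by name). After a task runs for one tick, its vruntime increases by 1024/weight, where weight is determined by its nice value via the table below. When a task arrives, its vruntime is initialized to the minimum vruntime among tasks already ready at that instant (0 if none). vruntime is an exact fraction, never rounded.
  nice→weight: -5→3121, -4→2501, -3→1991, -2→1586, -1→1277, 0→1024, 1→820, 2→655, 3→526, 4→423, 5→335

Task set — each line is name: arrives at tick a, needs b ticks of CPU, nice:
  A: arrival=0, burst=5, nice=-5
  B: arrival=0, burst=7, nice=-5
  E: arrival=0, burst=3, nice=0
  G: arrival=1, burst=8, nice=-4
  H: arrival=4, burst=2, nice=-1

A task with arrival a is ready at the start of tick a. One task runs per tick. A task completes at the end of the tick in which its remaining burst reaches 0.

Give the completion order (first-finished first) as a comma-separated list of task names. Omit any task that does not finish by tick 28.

t=0: vr[A=0 B=0 E=0] → run A
t=1: vr[A=1024/3121 B=0 E=0 G=0] → run B
t=2: vr[A=1024/3121 B=1024/3121 E=0 G=0] → run E
t=3: vr[A=1024/3121 B=1024/3121 E=1 G=0] → run G
t=4: vr[A=1024/3121 B=1024/3121 E=1 G=1024/2501 H=1024/3121] → run A
t=5: vr[A=2048/3121 B=1024/3121 E=1 G=1024/2501 H=1024/3121] → run B
t=6: vr[A=2048/3121 B=2048/3121 E=1 G=1024/2501 H=1024/3121] → run H
t=7: vr[A=2048/3121 B=2048/3121 E=1 G=1024/2501 H=4503552/3985517] → run G
t=8: vr[A=2048/3121 B=2048/3121 E=1 G=2048/2501 H=4503552/3985517] → run A
t=9: vr[A=3072/3121 B=2048/3121 E=1 G=2048/2501 H=4503552/3985517] → run B
t=10: vr[A=3072/3121 B=3072/3121 E=1 G=2048/2501 H=4503552/3985517] → run G
t=11: vr[A=3072/3121 B=3072/3121 E=1 G=3072/2501 H=4503552/3985517] → run A
t=12: vr[A=4096/3121 B=3072/3121 E=1 G=3072/2501 H=4503552/3985517] → run B
t=13: vr[A=4096/3121 B=4096/3121 E=1 G=3072/2501 H=4503552/3985517] → run E
t=14: vr[A=4096/3121 B=4096/3121 E=2 G=3072/2501 H=4503552/3985517] → run H
t=15: vr[A=4096/3121 B=4096/3121 E=2 G=3072/2501] → run G
t=16: vr[A=4096/3121 B=4096/3121 E=2 G=4096/2501] → run A
t=17: vr[B=4096/3121 E=2 G=4096/2501] → run B
t=18: vr[B=5120/3121 E=2 G=4096/2501] → run G
t=19: vr[B=5120/3121 E=2 G=5120/2501] → run B
t=20: vr[B=6144/3121 E=2 G=5120/2501] → run B
t=21: vr[E=2 G=5120/2501] → run E
t=22: vr[G=5120/2501] → run G
t=23: vr[G=6144/2501] → run G
t=24: vr[G=7168/2501] → run G
t=25: (idle)
t=26: (idle)
t=27: (idle)
t=28: (idle)

completion order = H, A, B, E, G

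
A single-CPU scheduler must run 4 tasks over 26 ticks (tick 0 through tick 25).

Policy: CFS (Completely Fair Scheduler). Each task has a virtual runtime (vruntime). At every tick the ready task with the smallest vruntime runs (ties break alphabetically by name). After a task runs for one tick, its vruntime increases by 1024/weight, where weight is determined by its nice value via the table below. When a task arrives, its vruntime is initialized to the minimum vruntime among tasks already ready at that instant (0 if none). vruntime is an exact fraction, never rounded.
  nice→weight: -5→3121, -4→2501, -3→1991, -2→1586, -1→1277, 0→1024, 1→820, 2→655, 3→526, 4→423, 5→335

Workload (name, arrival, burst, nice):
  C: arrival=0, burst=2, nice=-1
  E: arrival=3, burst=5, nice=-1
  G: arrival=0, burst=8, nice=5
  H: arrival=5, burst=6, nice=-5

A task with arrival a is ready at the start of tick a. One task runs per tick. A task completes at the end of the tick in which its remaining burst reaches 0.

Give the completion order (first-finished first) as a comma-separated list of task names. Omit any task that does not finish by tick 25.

completion order = C, H, E, G

t=0: vr[C=0 G=0] → run C
t=1: vr[C=1024/1277 G=0] → run G
t=2: vr[C=1024/1277 G=1024/335] → run C
t=3: vr[E=1024/335 G=1024/335] → run E
t=4: vr[E=1650688/427795 G=1024/335] → run G
t=5: vr[E=1650688/427795 G=2048/335 H=1650688/427795] → run E
t=6: vr[E=1993728/427795 G=2048/335 H=1650688/427795] → run H
t=7: vr[E=1993728/427795 G=2048/335 H=5589859328/1335148195] → run H
t=8: vr[E=1993728/427795 G=2048/335 H=6027921408/1335148195] → run H
t=9: vr[E=1993728/427795 G=2048/335 H=6465983488/1335148195] → run E
t=10: vr[E=2336768/427795 G=2048/335 H=6465983488/1335148195] → run H
t=11: vr[E=2336768/427795 G=2048/335 H=6904045568/1335148195] → run H
t=12: vr[E=2336768/427795 G=2048/335 H=7342107648/1335148195] → run E
t=13: vr[E=2679808/427795 G=2048/335 H=7342107648/1335148195] → run H
t=14: vr[E=2679808/427795 G=2048/335] → run G
t=15: vr[E=2679808/427795 G=3072/335] → run E
t=16: vr[G=3072/335] → run G
t=17: vr[G=4096/335] → run G
t=18: vr[G=1024/67] → run G
t=19: vr[G=6144/335] → run G
t=20: vr[G=7168/335] → run G
t=21: (idle)
t=22: (idle)
t=23: (idle)
t=24: (idle)
t=25: (idle)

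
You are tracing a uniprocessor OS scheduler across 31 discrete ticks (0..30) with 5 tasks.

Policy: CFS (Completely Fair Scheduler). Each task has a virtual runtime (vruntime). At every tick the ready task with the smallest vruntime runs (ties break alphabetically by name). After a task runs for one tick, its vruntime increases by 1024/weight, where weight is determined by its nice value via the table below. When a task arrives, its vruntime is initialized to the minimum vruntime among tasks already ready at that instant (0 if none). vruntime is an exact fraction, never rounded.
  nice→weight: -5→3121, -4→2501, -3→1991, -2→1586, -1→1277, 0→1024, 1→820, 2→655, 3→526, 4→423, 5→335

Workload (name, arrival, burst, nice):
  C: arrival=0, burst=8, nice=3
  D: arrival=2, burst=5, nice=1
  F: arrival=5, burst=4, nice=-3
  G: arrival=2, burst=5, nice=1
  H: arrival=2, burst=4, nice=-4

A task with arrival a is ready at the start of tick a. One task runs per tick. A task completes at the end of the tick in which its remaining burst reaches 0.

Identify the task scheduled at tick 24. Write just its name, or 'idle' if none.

t=0: vr[C=0] → run C
t=1: vr[C=512/263] → run C
t=2: vr[C=1024/263 D=1024/263 G=1024/263 H=1024/263] → run C
t=3: vr[C=1536/263 D=1024/263 G=1024/263 H=1024/263] → run D
t=4: vr[C=1536/263 D=277248/53915 G=1024/263 H=1024/263] → run G
t=5: vr[C=1536/263 D=277248/53915 F=1024/263 G=277248/53915 H=1024/263] → run F
t=6: vr[C=1536/263 D=277248/53915 F=2308096/523633 G=277248/53915 H=1024/263] → run H
t=7: vr[C=1536/263 D=277248/53915 F=2308096/523633 G=277248/53915 H=2830336/657763] → run H
t=8: vr[C=1536/263 D=277248/53915 F=2308096/523633 G=277248/53915 H=3099648/657763] → run F
t=9: vr[C=1536/263 D=277248/53915 F=2577408/523633 G=277248/53915 H=3099648/657763] → run H
t=10: vr[C=1536/263 D=277248/53915 F=2577408/523633 G=277248/53915 H=3368960/657763] → run F
t=11: vr[C=1536/263 D=277248/53915 F=2846720/523633 G=277248/53915 H=3368960/657763] → run H
t=12: vr[C=1536/263 D=277248/53915 F=2846720/523633 G=277248/53915] → run D
t=13: vr[C=1536/263 D=344576/53915 F=2846720/523633 G=277248/53915] → run G
t=14: vr[C=1536/263 D=344576/53915 F=2846720/523633 G=344576/53915] → run F
t=15: vr[C=1536/263 D=344576/53915 G=344576/53915] → run C
t=16: vr[C=2048/263 D=344576/53915 G=344576/53915] → run D
t=17: vr[C=2048/263 D=411904/53915 G=344576/53915] → run G
t=18: vr[C=2048/263 D=411904/53915 G=411904/53915] → run D
t=19: vr[C=2048/263 D=479232/53915 G=411904/53915] → run G
t=20: vr[C=2048/263 D=479232/53915 G=479232/53915] → run C
t=21: vr[C=2560/263 D=479232/53915 G=479232/53915] → run D
t=22: vr[C=2560/263 G=479232/53915] → run G
t=23: vr[C=2560/263] → run C
t=24: vr[C=3072/263] → run C
t=25: vr[C=3584/263] → run C
t=26: (idle)
t=27: (idle)
t=28: (idle)
t=29: (idle)
t=30: (idle)

running at tick 24 = C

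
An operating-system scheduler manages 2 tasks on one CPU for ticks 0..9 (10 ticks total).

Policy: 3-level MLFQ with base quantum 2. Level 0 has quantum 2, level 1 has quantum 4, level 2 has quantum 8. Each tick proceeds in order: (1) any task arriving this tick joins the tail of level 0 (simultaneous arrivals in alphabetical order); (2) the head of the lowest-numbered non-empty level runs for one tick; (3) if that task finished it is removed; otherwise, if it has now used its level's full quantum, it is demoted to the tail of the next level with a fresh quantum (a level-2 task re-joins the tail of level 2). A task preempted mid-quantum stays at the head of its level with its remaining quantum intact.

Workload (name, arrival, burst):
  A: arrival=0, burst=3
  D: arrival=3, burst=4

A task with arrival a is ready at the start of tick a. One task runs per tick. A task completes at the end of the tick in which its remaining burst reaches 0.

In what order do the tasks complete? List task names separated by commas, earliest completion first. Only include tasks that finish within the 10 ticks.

completion order = A, D

t=0: L0/L1/L2 = A/-/- → run A
t=1: L0/L1/L2 = A/-/- → run A
t=2: L0/L1/L2 = -/A/- → run A
t=3: L0/L1/L2 = D/-/- → run D
t=4: L0/L1/L2 = D/-/- → run D
t=5: L0/L1/L2 = -/D/- → run D
t=6: L0/L1/L2 = -/D/- → run D
t=7: (idle)
t=8: (idle)
t=9: (idle)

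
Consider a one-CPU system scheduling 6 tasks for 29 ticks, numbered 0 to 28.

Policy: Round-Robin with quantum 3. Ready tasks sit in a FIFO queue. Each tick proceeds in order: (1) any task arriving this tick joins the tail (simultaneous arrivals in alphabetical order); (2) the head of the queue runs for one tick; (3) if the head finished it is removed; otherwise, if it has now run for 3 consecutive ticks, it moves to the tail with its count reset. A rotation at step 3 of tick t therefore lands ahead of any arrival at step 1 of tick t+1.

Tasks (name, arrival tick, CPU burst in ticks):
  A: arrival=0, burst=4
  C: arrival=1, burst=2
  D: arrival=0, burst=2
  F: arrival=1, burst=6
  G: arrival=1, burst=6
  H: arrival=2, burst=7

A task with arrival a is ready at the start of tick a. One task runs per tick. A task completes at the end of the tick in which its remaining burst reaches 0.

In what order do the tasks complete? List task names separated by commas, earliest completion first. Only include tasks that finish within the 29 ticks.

completion order = D, C, A, F, G, H

t=0: queue=[A,D] q_used=0 → run A
t=1: queue=[A,D,C,F,G] q_used=1 → run A
t=2: queue=[A,D,C,F,G,H] q_used=2 → run A
t=3: queue=[D,C,F,G,H,A] q_used=0 → run D
t=4: queue=[D,C,F,G,H,A] q_used=1 → run D
t=5: queue=[C,F,G,H,A] q_used=0 → run C
t=6: queue=[C,F,G,H,A] q_used=1 → run C
t=7: queue=[F,G,H,A] q_used=0 → run F
t=8: queue=[F,G,H,A] q_used=1 → run F
t=9: queue=[F,G,H,A] q_used=2 → run F
t=10: queue=[G,H,A,F] q_used=0 → run G
t=11: queue=[G,H,A,F] q_used=1 → run G
t=12: queue=[G,H,A,F] q_used=2 → run G
t=13: queue=[H,A,F,G] q_used=0 → run H
t=14: queue=[H,A,F,G] q_used=1 → run H
t=15: queue=[H,A,F,G] q_used=2 → run H
t=16: queue=[A,F,G,H] q_used=0 → run A
t=17: queue=[F,G,H] q_used=0 → run F
t=18: queue=[F,G,H] q_used=1 → run F
t=19: queue=[F,G,H] q_used=2 → run F
t=20: queue=[G,H] q_used=0 → run G
t=21: queue=[G,H] q_used=1 → run G
t=22: queue=[G,H] q_used=2 → run G
t=23: queue=[H] q_used=0 → run H
t=24: queue=[H] q_used=1 → run H
t=25: queue=[H] q_used=2 → run H
t=26: queue=[H] q_used=0 → run H
t=27: (idle)
t=28: (idle)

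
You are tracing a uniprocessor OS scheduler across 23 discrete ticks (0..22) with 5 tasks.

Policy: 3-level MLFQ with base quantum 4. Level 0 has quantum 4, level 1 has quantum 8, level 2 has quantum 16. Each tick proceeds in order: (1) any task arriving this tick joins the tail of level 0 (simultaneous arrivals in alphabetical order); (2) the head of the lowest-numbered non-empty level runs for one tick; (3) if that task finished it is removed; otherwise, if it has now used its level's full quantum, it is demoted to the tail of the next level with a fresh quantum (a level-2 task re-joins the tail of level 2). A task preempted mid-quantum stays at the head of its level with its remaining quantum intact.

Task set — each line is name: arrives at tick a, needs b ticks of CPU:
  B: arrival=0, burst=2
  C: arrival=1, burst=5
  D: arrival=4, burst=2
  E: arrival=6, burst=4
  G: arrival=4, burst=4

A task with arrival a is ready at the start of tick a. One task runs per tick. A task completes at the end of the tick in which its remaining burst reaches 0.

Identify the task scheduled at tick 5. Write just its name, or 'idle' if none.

t=0: L0/L1/L2 = B/-/- → run B
t=1: L0/L1/L2 = BC/-/- → run B
t=2: L0/L1/L2 = C/-/- → run C
t=3: L0/L1/L2 = C/-/- → run C
t=4: L0/L1/L2 = CDG/-/- → run C
t=5: L0/L1/L2 = CDG/-/- → run C
t=6: L0/L1/L2 = DGE/C/- → run D
t=7: L0/L1/L2 = DGE/C/- → run D
t=8: L0/L1/L2 = GE/C/- → run G
t=9: L0/L1/L2 = GE/C/- → run G
t=10: L0/L1/L2 = GE/C/- → run G
t=11: L0/L1/L2 = GE/C/- → run G
t=12: L0/L1/L2 = E/C/- → run E
t=13: L0/L1/L2 = E/C/- → run E
t=14: L0/L1/L2 = E/C/- → run E
t=15: L0/L1/L2 = E/C/- → run E
t=16: L0/L1/L2 = -/C/- → run C
t=17: (idle)
t=18: (idle)
t=19: (idle)
t=20: (idle)
t=21: (idle)
t=22: (idle)

running at tick 5 = C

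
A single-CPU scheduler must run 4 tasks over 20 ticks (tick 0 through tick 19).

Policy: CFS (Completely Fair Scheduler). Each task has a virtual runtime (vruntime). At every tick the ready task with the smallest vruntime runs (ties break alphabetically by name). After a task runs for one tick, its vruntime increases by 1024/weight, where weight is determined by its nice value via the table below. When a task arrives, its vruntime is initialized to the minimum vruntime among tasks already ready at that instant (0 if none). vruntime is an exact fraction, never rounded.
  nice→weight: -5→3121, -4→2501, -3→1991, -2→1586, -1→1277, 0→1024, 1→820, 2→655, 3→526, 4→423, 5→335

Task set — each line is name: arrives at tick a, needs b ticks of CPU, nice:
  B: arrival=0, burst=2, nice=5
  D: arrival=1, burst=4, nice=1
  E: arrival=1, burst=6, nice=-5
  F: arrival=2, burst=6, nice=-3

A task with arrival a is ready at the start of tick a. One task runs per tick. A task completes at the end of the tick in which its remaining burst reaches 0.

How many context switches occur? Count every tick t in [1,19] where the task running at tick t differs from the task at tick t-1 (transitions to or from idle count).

t=0: vr[B=0] → run B
t=1: vr[B=1024/335 D=1024/335 E=1024/335] → run B
t=2: vr[D=1024/335 E=1024/335 F=1024/335] → run D
t=3: vr[D=59136/13735 E=1024/335 F=1024/335] → run E
t=4: vr[D=59136/13735 E=3538944/1045535 F=1024/335] → run F
t=5: vr[D=59136/13735 E=3538944/1045535 F=2381824/666985] → run E
t=6: vr[D=59136/13735 E=3881984/1045535 F=2381824/666985] → run F
t=7: vr[D=59136/13735 E=3881984/1045535 F=2724864/666985] → run E
t=8: vr[D=59136/13735 E=4225024/1045535 F=2724864/666985] → run E
t=9: vr[D=59136/13735 E=4568064/1045535 F=2724864/666985] → run F
t=10: vr[D=59136/13735 E=4568064/1045535 F=3067904/666985] → run D
t=11: vr[D=76288/13735 E=4568064/1045535 F=3067904/666985] → run E
t=12: vr[D=76288/13735 E=4911104/1045535 F=3067904/666985] → run F
t=13: vr[D=76288/13735 E=4911104/1045535 F=3410944/666985] → run E
t=14: vr[D=76288/13735 F=3410944/666985] → run F
t=15: vr[D=76288/13735 F=3753984/666985] → run D
t=16: vr[D=18688/2747 F=3753984/666985] → run F
t=17: vr[D=18688/2747] → run D
t=18: (idle)
t=19: (idle)

context switches = 16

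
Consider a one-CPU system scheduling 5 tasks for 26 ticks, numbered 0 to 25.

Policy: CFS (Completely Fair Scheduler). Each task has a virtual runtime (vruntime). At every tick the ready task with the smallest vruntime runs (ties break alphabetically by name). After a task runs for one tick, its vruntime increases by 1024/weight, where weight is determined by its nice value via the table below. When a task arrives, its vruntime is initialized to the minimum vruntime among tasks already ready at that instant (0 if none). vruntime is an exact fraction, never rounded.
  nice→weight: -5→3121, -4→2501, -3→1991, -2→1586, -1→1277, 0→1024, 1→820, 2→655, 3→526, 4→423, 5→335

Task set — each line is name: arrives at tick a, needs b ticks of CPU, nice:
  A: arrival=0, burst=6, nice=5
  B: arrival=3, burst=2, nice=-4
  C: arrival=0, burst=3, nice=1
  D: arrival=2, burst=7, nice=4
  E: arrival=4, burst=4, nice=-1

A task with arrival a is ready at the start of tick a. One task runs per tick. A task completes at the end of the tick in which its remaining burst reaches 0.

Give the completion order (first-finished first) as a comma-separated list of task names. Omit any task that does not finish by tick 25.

t=0: vr[A=0 C=0] → run A
t=1: vr[A=1024/335 C=0] → run C
t=2: vr[A=1024/335 C=256/205 D=256/205] → run C
t=3: vr[A=1024/335 B=256/205 C=512/205 D=256/205] → run B
t=4: vr[A=1024/335 B=20736/12505 C=512/205 D=256/205 E=256/205] → run D
t=5: vr[A=1024/335 B=20736/12505 C=512/205 D=318208/86715 E=256/205] → run E
t=6: vr[A=1024/335 B=20736/12505 C=512/205 D=318208/86715 E=536832/261785] → run B
t=7: vr[A=1024/335 C=512/205 D=318208/86715 E=536832/261785] → run E
t=8: vr[A=1024/335 C=512/205 D=318208/86715 E=746752/261785] → run C
t=9: vr[A=1024/335 D=318208/86715 E=746752/261785] → run E
t=10: vr[A=1024/335 D=318208/86715 E=956672/261785] → run A
t=11: vr[A=2048/335 D=318208/86715 E=956672/261785] → run E
t=12: vr[A=2048/335 D=318208/86715] → run D
t=13: vr[A=2048/335 D=528128/86715] → run D
t=14: vr[A=2048/335 D=246016/28905] → run A
t=15: vr[A=3072/335 D=246016/28905] → run D
t=16: vr[A=3072/335 D=947968/86715] → run A
t=17: vr[A=4096/335 D=947968/86715] → run D
t=18: vr[A=4096/335 D=1157888/86715] → run A
t=19: vr[A=1024/67 D=1157888/86715] → run D
t=20: vr[A=1024/67 D=455936/28905] → run A
t=21: vr[D=455936/28905] → run D
t=22: (idle)
t=23: (idle)
t=24: (idle)
t=25: (idle)

completion order = B, C, E, A, D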